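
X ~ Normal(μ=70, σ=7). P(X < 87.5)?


z = (87.5-70)/7 = 2.5
P(Z < 2.5) = 0.9938

P(X < 87.5) ≈ 0.9938


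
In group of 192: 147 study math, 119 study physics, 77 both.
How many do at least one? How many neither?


|A∪B| = 147+119-77 = 189
Neither = 192-189 = 3

At least one: 189; Neither: 3


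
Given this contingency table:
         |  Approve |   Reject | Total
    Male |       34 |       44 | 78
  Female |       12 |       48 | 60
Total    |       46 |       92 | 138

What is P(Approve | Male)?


P(Approve | Male) = 34/(34+44) = 34/78 = 17/39

P(Approve|Male) = 17/39 ≈ 43.59%


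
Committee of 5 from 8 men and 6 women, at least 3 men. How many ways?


Count by #men:
  3M,2W: C(8,3)×C(6,2)=840
  4M,1W: C(8,4)×C(6,1)=420
  5M,0W: C(8,5)×C(6,0)=56
Total = 1316

1316


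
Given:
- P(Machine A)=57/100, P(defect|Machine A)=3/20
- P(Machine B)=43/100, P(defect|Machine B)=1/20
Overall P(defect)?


P(B) = Σ P(B|Aᵢ)×P(Aᵢ)
  3/20×57/100 = 171/2000
  1/20×43/100 = 43/2000
Sum = 107/1000

P(defect) = 107/1000 ≈ 10.70%


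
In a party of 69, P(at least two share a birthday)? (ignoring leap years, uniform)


P(all different) = Π(365-i)/365 for i=0..68
= 0.001036
P(match) = 1 - 0.001036 = 0.998964

P ≈ 0.9990 ≈ 99.90%


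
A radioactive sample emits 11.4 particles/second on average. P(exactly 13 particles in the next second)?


Poisson(λ=11.4): P(X=13) = e^(-λ)×λ^k/k!
= e^(-11.4) × 11.4^13 / 13!
≈ 1.119548484e-05 × 5.4924114946e+13 / 6227020800 ≈ 0.098747

P(X=13) ≈ 0.098747 ≈ 9.87%


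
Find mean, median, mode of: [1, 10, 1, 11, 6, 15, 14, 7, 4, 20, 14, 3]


Sorted: [1, 1, 3, 4, 6, 7, 10, 11, 14, 14, 15, 20]
Mean = 106/12 = 53/6
Median = 17/2
Freq: {1: 2, 10: 1, 11: 1, 6: 1, 15: 1, 14: 2, 7: 1, 4: 1, 20: 1, 3: 1}
Mode: [1, 14]

Mean=53/6, Median=17/2, Mode=[1, 14]


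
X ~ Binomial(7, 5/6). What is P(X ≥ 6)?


P(X ≥ 6) = Σ P(X=i) for i=6..7
P(X=6) = 109375/279936
P(X=7) = 78125/279936
Sum = 15625/23328

P(X ≥ 6) = 15625/23328 ≈ 66.98%


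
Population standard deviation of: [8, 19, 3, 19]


Mean = 49/4
  (8-49/4)²=289/16
  (19-49/4)²=729/16
  (3-49/4)²=1369/16
  (19-49/4)²=729/16
Σ(x-μ)² = 779/4
σ² = (779/4)/4 = 779/16

σ = √(779/16) ≈ 6.9776


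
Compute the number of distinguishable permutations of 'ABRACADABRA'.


Letters: 11, freq: {'A': 5, 'B': 2, 'R': 2, 'C': 1, 'D': 1}
11!/(5!×2!×2!×1!×1!) = 39916800/480 = 83160

83160


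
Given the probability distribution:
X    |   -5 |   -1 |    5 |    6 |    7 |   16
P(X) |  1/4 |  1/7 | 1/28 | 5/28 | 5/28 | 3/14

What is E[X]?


E[X] = Σ x·P(X=x)
= (-5)×(1/4) + (-1)×(1/7) + (5)×(1/28) + (6)×(5/28) + (7)×(5/28) + (16)×(3/14)
= 127/28

E[X] = 127/28


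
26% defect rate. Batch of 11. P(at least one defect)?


P(all good) = (37/50)^11 = 177917621779460413/4882812500000000000
P(≥1 defect) = 4704894878220539587/4882812500000000000

P = 4704894878220539587/4882812500000000000 ≈ 96.36%


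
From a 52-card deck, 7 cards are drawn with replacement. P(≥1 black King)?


P(not a black King) = 50/52 = 25/26
P(none in 7 draws) = (25/26)^7 = 6103515625/8031810176
P(≥1 black King) = 1 - 6103515625/8031810176 = 1928294551/8031810176

P = 1928294551/8031810176 ≈ 24.01%


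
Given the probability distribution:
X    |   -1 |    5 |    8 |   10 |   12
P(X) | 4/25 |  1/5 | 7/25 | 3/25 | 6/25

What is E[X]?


E[X] = Σ x·P(X=x)
= (-1)×(4/25) + (5)×(1/5) + (8)×(7/25) + (10)×(3/25) + (12)×(6/25)
= 179/25

E[X] = 179/25


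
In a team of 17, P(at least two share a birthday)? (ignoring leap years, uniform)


P(all different) = Π(365-i)/365 for i=0..16
= 0.684992
P(match) = 1 - 0.684992 = 0.315008

P ≈ 0.3150 ≈ 31.50%


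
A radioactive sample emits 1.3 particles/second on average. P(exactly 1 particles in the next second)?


Poisson(λ=1.3): P(X=1) = e^(-λ)×λ^k/k!
= e^(-1.3) × 1.3^1 / 1!
≈ 0.272531793 × 1.3 / 1 ≈ 0.354291

P(X=1) ≈ 0.354291 ≈ 35.43%


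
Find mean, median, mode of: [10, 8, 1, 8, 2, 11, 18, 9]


Sorted: [1, 2, 8, 8, 9, 10, 11, 18]
Mean = 67/8
Median = 17/2
Freq: {10: 1, 8: 2, 1: 1, 2: 1, 11: 1, 18: 1, 9: 1}
Mode: [8]

Mean=67/8, Median=17/2, Mode=8


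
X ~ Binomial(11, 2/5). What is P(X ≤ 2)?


P(X ≤ 2) = Σ P(X=i) for i=0..2
P(X=0) = 177147/48828125
P(X=1) = 1299078/48828125
P(X=2) = 866052/9765625
Sum = 1161297/9765625

P(X ≤ 2) = 1161297/9765625 ≈ 11.89%


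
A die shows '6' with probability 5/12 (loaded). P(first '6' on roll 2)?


Geometric: P(X=2) = (1-p)^(k-1)×p = (7/12)^1×5/12 = 35/144

P(X=2) = 35/144 ≈ 24.31%


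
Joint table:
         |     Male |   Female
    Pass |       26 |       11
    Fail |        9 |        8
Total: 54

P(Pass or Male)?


P(Pass∨Male) = P(Pass) + P(Male) - P(Pass∧Male)
= (37 + 35 - 26)/54 = 46/54 = 23/27

P = 23/27 ≈ 85.19%


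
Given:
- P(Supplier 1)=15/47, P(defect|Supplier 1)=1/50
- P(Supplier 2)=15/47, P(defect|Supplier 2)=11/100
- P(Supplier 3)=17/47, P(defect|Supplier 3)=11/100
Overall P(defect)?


P(B) = Σ P(B|Aᵢ)×P(Aᵢ)
  1/50×15/47 = 3/470
  11/100×15/47 = 33/940
  11/100×17/47 = 187/4700
Sum = 191/2350

P(defect) = 191/2350 ≈ 8.13%


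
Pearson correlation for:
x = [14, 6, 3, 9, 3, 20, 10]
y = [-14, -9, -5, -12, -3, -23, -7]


n=7, Σx=65, Σy=-73, Σxy=-912, Σx²=831, Σy²=1033
r = (7×(-912) - 65×(-73))/√((7×831 - 65²)(7×1033 - (-73)²))
= -1639/√(1592×1902) = -1639/√3027984 ≈ -1639/1740.1103 ≈ -0.9419

r ≈ -0.9419


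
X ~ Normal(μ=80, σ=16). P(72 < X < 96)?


z₁=(72-80)/16=-0.5, z₂=(96-80)/16=1.0
P = Φ(1.0) - Φ(-0.5) = 0.841345 - 0.308538 = 0.532807 ≈ 0.5328

P(72 < X < 96) ≈ 0.5328


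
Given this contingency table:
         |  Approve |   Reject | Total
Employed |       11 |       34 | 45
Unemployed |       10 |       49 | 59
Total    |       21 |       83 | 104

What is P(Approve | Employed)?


P(Approve | Employed) = 11/(11+34) = 11/45

P(Approve|Employed) = 11/45 ≈ 24.44%


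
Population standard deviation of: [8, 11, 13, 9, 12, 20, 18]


Mean = 91/7 = 13
  (8-13)²=25
  (11-13)²=4
  (13-13)²=0
  (9-13)²=16
  (12-13)²=1
  (20-13)²=49
  (18-13)²=25
Σ(x-μ)² = 120
σ² = 120/7

σ = √(120/7) ≈ 4.1404


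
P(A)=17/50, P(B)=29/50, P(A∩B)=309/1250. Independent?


P(A)×P(B) = 493/2500
P(A∩B) = 309/1250
Not equal → NOT independent

No, not independent


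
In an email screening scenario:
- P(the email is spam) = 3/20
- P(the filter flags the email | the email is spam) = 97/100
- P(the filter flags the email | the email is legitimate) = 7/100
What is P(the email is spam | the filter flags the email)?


Using Bayes' theorem:
P(A|B) = P(B|A)·P(A) / P(B)

P(the filter flags the email) = 97/100 × 3/20 + 7/100 × 17/20
= 291/2000 + 119/2000 = 41/200

P(the email is spam|the filter flags the email) = (291/2000) / (41/200) = 291/410

P(the email is spam|the filter flags the email) = 291/410 ≈ 70.98%


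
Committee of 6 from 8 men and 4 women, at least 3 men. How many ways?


Count by #men:
  3M,3W: C(8,3)×C(4,3)=224
  4M,2W: C(8,4)×C(4,2)=420
  5M,1W: C(8,5)×C(4,1)=224
  6M,0W: C(8,6)×C(4,0)=28
Total = 896

896


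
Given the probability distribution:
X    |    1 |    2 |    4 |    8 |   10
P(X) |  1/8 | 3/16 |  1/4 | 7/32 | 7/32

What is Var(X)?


E[X] = 87/16
E[X²] = 163/4
Var(X) = E[X²] - (E[X])² = 163/4 - 7569/256 = 2863/256

Var(X) = 2863/256 ≈ 11.1836


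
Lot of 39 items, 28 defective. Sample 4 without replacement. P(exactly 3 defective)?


Hypergeometric: C(28,3)×C(11,1)/C(39,4)
= 3276×11/82251 = 308/703

P(X=3) = 308/703 ≈ 43.81%


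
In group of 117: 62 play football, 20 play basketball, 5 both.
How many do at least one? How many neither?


|A∪B| = 62+20-5 = 77
Neither = 117-77 = 40

At least one: 77; Neither: 40


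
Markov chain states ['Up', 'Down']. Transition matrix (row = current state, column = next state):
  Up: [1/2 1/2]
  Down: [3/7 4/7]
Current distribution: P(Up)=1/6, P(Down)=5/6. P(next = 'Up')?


P(next=Up) = Σᵢ P(now=i)×P(i→Up)
= 1/6×1/2 + 5/6×3/7
= 1/12 + 5/14 = 37/84

P = 37/84 ≈ 0.4405


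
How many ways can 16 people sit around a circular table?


Circular arrangements of 16 distinct objects: fix one position to break rotational symmetry.
(n-1)! = 15! = 1307674368000

1307674368000


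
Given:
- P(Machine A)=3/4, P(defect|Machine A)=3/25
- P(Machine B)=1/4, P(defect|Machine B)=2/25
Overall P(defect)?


P(B) = Σ P(B|Aᵢ)×P(Aᵢ)
  3/25×3/4 = 9/100
  2/25×1/4 = 1/50
Sum = 11/100

P(defect) = 11/100 ≈ 11.00%


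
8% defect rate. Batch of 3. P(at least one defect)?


P(all good) = (23/25)^3 = 12167/15625
P(≥1 defect) = 3458/15625

P = 3458/15625 ≈ 22.13%


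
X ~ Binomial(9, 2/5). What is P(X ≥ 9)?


P(X ≥ 9) = Σ P(X=i) for i=9..9
P(X=9) = 512/1953125
Sum = 512/1953125

P(X ≥ 9) = 512/1953125 ≈ 0.03%


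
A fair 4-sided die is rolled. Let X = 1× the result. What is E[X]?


E[die] = (1+4)/2 = 5/2
E[X] = 1 × 5/2 = 5/2

E[X] = 5/2


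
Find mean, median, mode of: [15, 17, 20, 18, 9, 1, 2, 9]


Sorted: [1, 2, 9, 9, 15, 17, 18, 20]
Mean = 91/8
Median = 12
Freq: {15: 1, 17: 1, 20: 1, 18: 1, 9: 2, 1: 1, 2: 1}
Mode: [9]

Mean=91/8, Median=12, Mode=9


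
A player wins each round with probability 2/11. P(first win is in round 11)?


Geometric: P(X=11) = (1-p)^(k-1)×p = (9/11)^10×2/11 = 6973568802/285311670611

P(X=11) = 6973568802/285311670611 ≈ 2.44%


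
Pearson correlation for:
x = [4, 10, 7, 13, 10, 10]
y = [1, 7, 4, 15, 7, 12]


n=6, Σx=54, Σy=46, Σxy=487, Σx²=534, Σy²=484
r = (6×487 - 54×46)/√((6×534 - 54²)(6×484 - 46²))
= 438/√(288×788) = 438/√226944 ≈ 438/476.3864 ≈ 0.9194

r ≈ 0.9194


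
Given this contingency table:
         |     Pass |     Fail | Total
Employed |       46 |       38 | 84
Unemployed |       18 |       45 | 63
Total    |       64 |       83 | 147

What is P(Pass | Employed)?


P(Pass | Employed) = 46/(46+38) = 46/84 = 23/42

P(Pass|Employed) = 23/42 ≈ 54.76%


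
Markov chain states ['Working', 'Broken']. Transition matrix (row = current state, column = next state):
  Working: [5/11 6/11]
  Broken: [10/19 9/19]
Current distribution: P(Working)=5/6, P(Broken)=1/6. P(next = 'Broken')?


P(next=Broken) = Σᵢ P(now=i)×P(i→Broken)
= 5/6×6/11 + 1/6×9/19
= 5/11 + 3/38 = 223/418

P = 223/418 ≈ 0.5335


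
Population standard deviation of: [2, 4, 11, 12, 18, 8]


Mean = 55/6
  (2-55/6)²=1849/36
  (4-55/6)²=961/36
  (11-55/6)²=121/36
  (12-55/6)²=289/36
  (18-55/6)²=2809/36
  (8-55/6)²=49/36
Σ(x-μ)² = 1013/6
σ² = (1013/6)/6 = 1013/36

σ = √(1013/36) ≈ 5.3046


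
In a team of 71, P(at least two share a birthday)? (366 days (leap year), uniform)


P(all different) = Π(366-i)/366 for i=0..70
= 0.000694
P(match) = 1 - 0.000694 = 0.999306

P ≈ 0.9993 ≈ 99.93%


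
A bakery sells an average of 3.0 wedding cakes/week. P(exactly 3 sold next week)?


Poisson(λ=3.0): P(X=3) = e^(-λ)×λ^k/k!
= e^(-3.0) × 3.0^3 / 3!
≈ 0.04978706837 × 27 / 6 ≈ 0.224042

P(X=3) ≈ 0.224042 ≈ 22.40%


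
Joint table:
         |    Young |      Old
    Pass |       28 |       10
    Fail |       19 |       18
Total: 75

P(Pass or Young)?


P(Pass∨Young) = P(Pass) + P(Young) - P(Pass∧Young)
= (38 + 47 - 28)/75 = 57/75 = 19/25

P = 19/25 ≈ 76.00%


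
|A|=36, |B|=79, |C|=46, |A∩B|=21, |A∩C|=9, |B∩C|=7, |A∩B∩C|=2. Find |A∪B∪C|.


|A∪B∪C| = 36+79+46-21-9-7+2 = 126

|A∪B∪C| = 126


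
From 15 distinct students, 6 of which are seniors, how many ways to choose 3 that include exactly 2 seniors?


Choose 2 of the 6 seniors and 1 of the other 9 students:
C(6,2)×C(9,1) = 15×9 = 135

135


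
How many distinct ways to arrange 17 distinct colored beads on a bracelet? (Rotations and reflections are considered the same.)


Free circular arrangements: rotations and reflections both identified.
(n-1)!/2 = 16!/2 = 20922789888000/2 = 10461394944000

10461394944000


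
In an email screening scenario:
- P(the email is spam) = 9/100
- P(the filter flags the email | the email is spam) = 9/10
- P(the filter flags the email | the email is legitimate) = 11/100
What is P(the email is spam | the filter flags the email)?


Using Bayes' theorem:
P(A|B) = P(B|A)·P(A) / P(B)

P(the filter flags the email) = 9/10 × 9/100 + 11/100 × 91/100
= 81/1000 + 1001/10000 = 1811/10000

P(the email is spam|the filter flags the email) = (81/1000) / (1811/10000) = 810/1811

P(the email is spam|the filter flags the email) = 810/1811 ≈ 44.73%


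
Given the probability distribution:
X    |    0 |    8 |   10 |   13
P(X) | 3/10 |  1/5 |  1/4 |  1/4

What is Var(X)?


E[X] = 147/20
E[X²] = 1601/20
Var(X) = E[X²] - (E[X])² = 1601/20 - 21609/400 = 10411/400

Var(X) = 10411/400 ≈ 26.0275


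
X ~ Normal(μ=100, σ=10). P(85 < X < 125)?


z₁=(85-100)/10=-1.5, z₂=(125-100)/10=2.5
P = Φ(2.5) - Φ(-1.5) = 0.993790 - 0.066807 = 0.926983 ≈ 0.9270

P(85 < X < 125) ≈ 0.9270


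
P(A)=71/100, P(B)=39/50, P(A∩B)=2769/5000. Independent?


P(A)×P(B) = 2769/5000
P(A∩B) = 2769/5000
Equal ✓ → Independent

Yes, independent


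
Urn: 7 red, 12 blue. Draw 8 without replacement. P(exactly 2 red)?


Hypergeometric: C(7,2)×C(12,6)/C(19,8)
= 21×924/75582 = 1078/4199

P(X=2) = 1078/4199 ≈ 25.67%


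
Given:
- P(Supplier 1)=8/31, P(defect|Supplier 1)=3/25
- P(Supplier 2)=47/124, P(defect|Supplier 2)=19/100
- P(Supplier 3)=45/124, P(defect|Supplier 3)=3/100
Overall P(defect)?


P(B) = Σ P(B|Aᵢ)×P(Aᵢ)
  3/25×8/31 = 24/775
  19/100×47/124 = 893/12400
  3/100×45/124 = 27/2480
Sum = 353/3100

P(defect) = 353/3100 ≈ 11.39%


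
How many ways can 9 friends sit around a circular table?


Circular arrangements of 9 distinct objects: fix one position to break rotational symmetry.
(n-1)! = 8! = 40320

40320


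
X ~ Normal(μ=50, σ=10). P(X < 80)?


z = (80-50)/10 = 3.0
P(Z < 3.0) = 0.9987

P(X < 80) ≈ 0.9987


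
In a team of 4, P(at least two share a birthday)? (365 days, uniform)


P(all different) = Π(365-i)/365 for i=0..3
= 0.983644
P(match) = 1 - 0.983644 = 0.016356

P ≈ 0.0164 ≈ 1.64%


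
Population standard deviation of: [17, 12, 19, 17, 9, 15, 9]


Mean = 98/7 = 14
  (17-14)²=9
  (12-14)²=4
  (19-14)²=25
  (17-14)²=9
  (9-14)²=25
  (15-14)²=1
  (9-14)²=25
Σ(x-μ)² = 98
σ² = 98/7 = 14

σ = √(14) ≈ 3.7417


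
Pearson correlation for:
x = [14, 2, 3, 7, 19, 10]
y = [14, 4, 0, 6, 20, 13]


n=6, Σx=55, Σy=57, Σxy=756, Σx²=719, Σy²=817
r = (6×756 - 55×57)/√((6×719 - 55²)(6×817 - 57²))
= 1401/√(1289×1653) = 1401/√2130717 ≈ 1401/1459.6976 ≈ 0.9598

r ≈ 0.9598


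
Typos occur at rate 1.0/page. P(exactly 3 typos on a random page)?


Poisson(λ=1.0): P(X=3) = e^(-λ)×λ^k/k!
= e^(-1.0) × 1.0^3 / 3!
≈ 0.3678794412 × 1 / 6 ≈ 0.061313

P(X=3) ≈ 0.061313 ≈ 6.13%


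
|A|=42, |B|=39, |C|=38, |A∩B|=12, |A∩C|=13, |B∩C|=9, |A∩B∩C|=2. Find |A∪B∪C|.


|A∪B∪C| = 42+39+38-12-13-9+2 = 87

|A∪B∪C| = 87


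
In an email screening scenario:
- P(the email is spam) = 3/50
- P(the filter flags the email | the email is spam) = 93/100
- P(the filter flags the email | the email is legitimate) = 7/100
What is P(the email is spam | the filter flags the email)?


Using Bayes' theorem:
P(A|B) = P(B|A)·P(A) / P(B)

P(the filter flags the email) = 93/100 × 3/50 + 7/100 × 47/50
= 279/5000 + 329/5000 = 76/625

P(the email is spam|the filter flags the email) = (279/5000) / (76/625) = 279/608

P(the email is spam|the filter flags the email) = 279/608 ≈ 45.89%


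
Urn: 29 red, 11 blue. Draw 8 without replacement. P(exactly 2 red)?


Hypergeometric: C(29,2)×C(11,6)/C(40,8)
= 406×462/76904685 = 5684/2330445

P(X=2) = 5684/2330445 ≈ 0.24%


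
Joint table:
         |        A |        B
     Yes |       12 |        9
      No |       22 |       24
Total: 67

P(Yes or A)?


P(Yes∨A) = P(Yes) + P(A) - P(Yes∧A)
= (21 + 34 - 12)/67 = 43/67

P = 43/67 ≈ 64.18%


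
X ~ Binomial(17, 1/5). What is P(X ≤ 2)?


P(X ≤ 2) = Σ P(X=i) for i=0..2
P(X=0) = 17179869184/762939453125
P(X=1) = 73014444032/762939453125
P(X=2) = 146028888064/762939453125
Sum = 47244640256/152587890625

P(X ≤ 2) = 47244640256/152587890625 ≈ 30.96%


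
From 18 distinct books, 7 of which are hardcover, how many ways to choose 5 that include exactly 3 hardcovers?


Choose 3 of the 7 hardcovers and 2 of the other 11 books:
C(7,3)×C(11,2) = 35×55 = 1925

1925


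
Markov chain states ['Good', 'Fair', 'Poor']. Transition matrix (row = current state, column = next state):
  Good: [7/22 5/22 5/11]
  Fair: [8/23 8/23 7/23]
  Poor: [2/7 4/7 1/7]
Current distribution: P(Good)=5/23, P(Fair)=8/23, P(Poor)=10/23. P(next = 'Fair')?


P(next=Fair) = Σᵢ P(now=i)×P(i→Fair)
= 5/23×5/22 + 8/23×8/23 + 10/23×4/7
= 25/506 + 64/529 + 40/161 = 34121/81466

P = 34121/81466 ≈ 0.4188


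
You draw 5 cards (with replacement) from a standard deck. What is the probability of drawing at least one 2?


P(not a 2) = 48/52 = 12/13
P(none in 5 draws) = (12/13)^5 = 248832/371293
P(≥1 2) = 1 - 248832/371293 = 122461/371293

P = 122461/371293 ≈ 32.98%


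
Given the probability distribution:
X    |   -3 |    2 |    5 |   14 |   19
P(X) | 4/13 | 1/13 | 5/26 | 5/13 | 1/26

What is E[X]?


E[X] = Σ x·P(X=x)
= (-3)×(4/13) + (2)×(1/13) + (5)×(5/26) + (14)×(5/13) + (19)×(1/26)
= 82/13

E[X] = 82/13


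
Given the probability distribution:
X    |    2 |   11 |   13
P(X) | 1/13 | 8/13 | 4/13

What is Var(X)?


E[X] = 142/13
E[X²] = 1648/13
Var(X) = E[X²] - (E[X])² = 1648/13 - 20164/169 = 1260/169

Var(X) = 1260/169 ≈ 7.4556


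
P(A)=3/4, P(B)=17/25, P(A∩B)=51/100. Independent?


P(A)×P(B) = 51/100
P(A∩B) = 51/100
Equal ✓ → Independent

Yes, independent


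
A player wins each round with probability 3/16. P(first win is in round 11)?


Geometric: P(X=11) = (1-p)^(k-1)×p = (13/16)^10×3/16 = 413575475547/17592186044416

P(X=11) = 413575475547/17592186044416 ≈ 2.35%


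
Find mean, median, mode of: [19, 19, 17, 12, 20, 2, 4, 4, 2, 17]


Sorted: [2, 2, 4, 4, 12, 17, 17, 19, 19, 20]
Mean = 116/10 = 58/5
Median = 29/2
Freq: {19: 2, 17: 2, 12: 1, 20: 1, 2: 2, 4: 2}
Mode: [2, 4, 17, 19]

Mean=58/5, Median=29/2, Mode=[2, 4, 17, 19]


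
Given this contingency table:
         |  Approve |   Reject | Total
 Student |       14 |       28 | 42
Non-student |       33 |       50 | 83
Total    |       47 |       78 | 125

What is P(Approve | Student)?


P(Approve | Student) = 14/(14+28) = 14/42 = 1/3

P(Approve|Student) = 1/3 ≈ 33.33%


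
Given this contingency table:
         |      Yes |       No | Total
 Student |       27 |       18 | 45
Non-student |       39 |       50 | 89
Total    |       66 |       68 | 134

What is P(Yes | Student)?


P(Yes | Student) = 27/(27+18) = 27/45 = 3/5

P(Yes|Student) = 3/5 ≈ 60.00%


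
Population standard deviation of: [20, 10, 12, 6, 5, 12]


Mean = 65/6
  (20-65/6)²=3025/36
  (10-65/6)²=25/36
  (12-65/6)²=49/36
  (6-65/6)²=841/36
  (5-65/6)²=1225/36
  (12-65/6)²=49/36
Σ(x-μ)² = 869/6
σ² = (869/6)/6 = 869/36

σ = √(869/36) ≈ 4.9131


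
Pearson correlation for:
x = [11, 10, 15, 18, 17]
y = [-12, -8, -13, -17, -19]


n=5, Σx=71, Σy=-69, Σxy=-1036, Σx²=1059, Σy²=1027
r = (5×(-1036) - 71×(-69))/√((5×1059 - 71²)(5×1027 - (-69)²))
= -281/√(254×374) = -281/√94996 ≈ -281/308.2142 ≈ -0.9117

r ≈ -0.9117


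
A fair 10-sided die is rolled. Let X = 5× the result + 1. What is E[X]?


E[die] = (1+10)/2 = 11/2
E[X] = 5×11/2 + 1 = 57/2

E[X] = 57/2


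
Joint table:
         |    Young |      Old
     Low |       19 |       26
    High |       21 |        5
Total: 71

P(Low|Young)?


P(Low|Young) = 19/(19+21) = 19/40

P = 19/40 ≈ 47.50%


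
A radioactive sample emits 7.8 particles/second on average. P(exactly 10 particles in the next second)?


Poisson(λ=7.8): P(X=10) = e^(-λ)×λ^k/k!
= e^(-7.8) × 7.8^10 / 10!
≈ 0.000409734979 × 833577583.124 / 3628800 ≈ 0.094121

P(X=10) ≈ 0.094121 ≈ 9.41%


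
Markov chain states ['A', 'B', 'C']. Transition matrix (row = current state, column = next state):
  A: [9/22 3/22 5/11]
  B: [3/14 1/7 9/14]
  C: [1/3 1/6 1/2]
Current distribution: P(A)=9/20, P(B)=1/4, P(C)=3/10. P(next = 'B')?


P(next=B) = Σᵢ P(now=i)×P(i→B)
= 9/20×3/22 + 1/4×1/7 + 3/10×1/6
= 27/440 + 1/28 + 1/20 = 453/3080

P = 453/3080 ≈ 0.1471


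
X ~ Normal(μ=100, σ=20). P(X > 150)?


z = (150-100)/20 = 2.5
P(X > 150) = 1 - P(Z ≤ 2.5) = 1 - 0.9938 = 0.0062

P(X > 150) ≈ 0.0062


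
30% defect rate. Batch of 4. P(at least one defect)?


P(all good) = (7/10)^4 = 2401/10000
P(≥1 defect) = 7599/10000

P = 7599/10000 ≈ 75.99%


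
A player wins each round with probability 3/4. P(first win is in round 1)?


Geometric: P(X=1) = (1-p)^(k-1)×p = (1/4)^0×3/4 = 3/4

P(X=1) = 3/4 ≈ 75.00%


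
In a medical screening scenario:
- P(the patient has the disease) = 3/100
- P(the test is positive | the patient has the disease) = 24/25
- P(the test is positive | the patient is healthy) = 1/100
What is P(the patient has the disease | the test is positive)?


Using Bayes' theorem:
P(A|B) = P(B|A)·P(A) / P(B)

P(the test is positive) = 24/25 × 3/100 + 1/100 × 97/100
= 18/625 + 97/10000 = 77/2000

P(the patient has the disease|the test is positive) = (18/625) / (77/2000) = 288/385

P(the patient has the disease|the test is positive) = 288/385 ≈ 74.81%


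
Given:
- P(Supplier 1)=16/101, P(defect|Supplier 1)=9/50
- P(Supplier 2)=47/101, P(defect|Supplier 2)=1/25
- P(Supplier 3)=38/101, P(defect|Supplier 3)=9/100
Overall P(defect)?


P(B) = Σ P(B|Aᵢ)×P(Aᵢ)
  9/50×16/101 = 72/2525
  1/25×47/101 = 47/2525
  9/100×38/101 = 171/5050
Sum = 409/5050

P(defect) = 409/5050 ≈ 8.10%


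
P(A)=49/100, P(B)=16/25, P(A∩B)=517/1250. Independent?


P(A)×P(B) = 196/625
P(A∩B) = 517/1250
Not equal → NOT independent

No, not independent


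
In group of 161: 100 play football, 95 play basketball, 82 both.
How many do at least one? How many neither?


|A∪B| = 100+95-82 = 113
Neither = 161-113 = 48

At least one: 113; Neither: 48


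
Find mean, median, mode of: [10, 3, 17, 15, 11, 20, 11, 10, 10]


Sorted: [3, 10, 10, 10, 11, 11, 15, 17, 20]
Mean = 107/9
Median = 11
Freq: {10: 3, 3: 1, 17: 1, 15: 1, 11: 2, 20: 1}
Mode: [10]

Mean=107/9, Median=11, Mode=10


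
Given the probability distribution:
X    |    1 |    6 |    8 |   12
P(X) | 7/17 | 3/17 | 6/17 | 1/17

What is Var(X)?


E[X] = 5
E[X²] = 643/17
Var(X) = E[X²] - (E[X])² = 643/17 - 25 = 218/17

Var(X) = 218/17 ≈ 12.8235


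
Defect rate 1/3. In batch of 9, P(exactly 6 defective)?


Binomial: P(X=6) = C(9,6)×p^6×(1-p)^3
= 84 × 1/729 × 8/27 = 224/6561

P(X=6) = 224/6561 ≈ 3.41%


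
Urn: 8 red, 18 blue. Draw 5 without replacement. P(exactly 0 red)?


Hypergeometric: C(8,0)×C(18,5)/C(26,5)
= 1×8568/65780 = 2142/16445

P(X=0) = 2142/16445 ≈ 13.03%


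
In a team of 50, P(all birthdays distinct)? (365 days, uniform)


P(all different) = Π(365-i)/365 for i=0..49
= (365/365)×(364/365)×...×(316/365)
= 0.029626

P ≈ 0.0296 ≈ 2.96%


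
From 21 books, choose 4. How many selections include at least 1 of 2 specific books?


Complement: C(21,4) - C(19,4) = 5985 - 3876 = 2109

2109


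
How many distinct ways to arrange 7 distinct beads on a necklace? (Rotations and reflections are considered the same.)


Free circular arrangements: rotations and reflections both identified.
(n-1)!/2 = 6!/2 = 720/2 = 360

360


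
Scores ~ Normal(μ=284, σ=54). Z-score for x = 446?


z = (x - μ)/σ = (446 - 284)/54 = 3.0

z = 3.0


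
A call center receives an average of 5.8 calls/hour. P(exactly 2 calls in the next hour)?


Poisson(λ=5.8): P(X=2) = e^(-λ)×λ^k/k!
= e^(-5.8) × 5.8^2 / 2!
≈ 0.003027554745 × 33.64 / 2 ≈ 0.050923

P(X=2) ≈ 0.050923 ≈ 5.09%


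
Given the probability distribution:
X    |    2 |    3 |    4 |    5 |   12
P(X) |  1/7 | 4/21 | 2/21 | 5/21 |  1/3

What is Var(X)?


E[X] = 45/7
E[X²] = 1213/21
Var(X) = E[X²] - (E[X])² = 1213/21 - 2025/49 = 2416/147

Var(X) = 2416/147 ≈ 16.4354


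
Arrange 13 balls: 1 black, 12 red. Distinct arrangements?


13!/(1!×12!) = 13

13


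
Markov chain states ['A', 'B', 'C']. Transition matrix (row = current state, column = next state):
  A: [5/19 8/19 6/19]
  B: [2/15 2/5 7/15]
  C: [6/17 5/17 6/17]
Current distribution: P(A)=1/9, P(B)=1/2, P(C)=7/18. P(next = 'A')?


P(next=A) = Σᵢ P(now=i)×P(i→A)
= 1/9×5/19 + 1/2×2/15 + 7/18×6/17
= 5/171 + 1/15 + 7/51 = 3389/14535

P = 3389/14535 ≈ 0.2332


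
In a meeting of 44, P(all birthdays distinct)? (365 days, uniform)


P(all different) = Π(365-i)/365 for i=0..43
= (365/365)×(364/365)×...×(322/365)
= 0.067115

P ≈ 0.0671 ≈ 6.71%


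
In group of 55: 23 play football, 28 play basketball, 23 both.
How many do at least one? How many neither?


|A∪B| = 23+28-23 = 28
Neither = 55-28 = 27

At least one: 28; Neither: 27


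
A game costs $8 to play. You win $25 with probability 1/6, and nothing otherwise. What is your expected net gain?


E[gain] = (25-8)×1/6 + (-8)×5/6
= 17/6 - 20/3 = -23/6

Expected net gain = $-23/6 ≈ $-3.83


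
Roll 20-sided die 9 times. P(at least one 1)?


P(no 1)^9 = (19/20)^9 = 322687697779/512000000000
P(≥1) = 1 - 322687697779/512000000000 = 189312302221/512000000000

P = 189312302221/512000000000 ≈ 36.98%


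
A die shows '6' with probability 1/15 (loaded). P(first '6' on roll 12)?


Geometric: P(X=12) = (1-p)^(k-1)×p = (14/15)^11×1/15 = 4049565169664/129746337890625

P(X=12) = 4049565169664/129746337890625 ≈ 3.12%


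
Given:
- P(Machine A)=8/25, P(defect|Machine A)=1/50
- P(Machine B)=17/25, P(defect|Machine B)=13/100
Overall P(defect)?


P(B) = Σ P(B|Aᵢ)×P(Aᵢ)
  1/50×8/25 = 4/625
  13/100×17/25 = 221/2500
Sum = 237/2500

P(defect) = 237/2500 ≈ 9.48%


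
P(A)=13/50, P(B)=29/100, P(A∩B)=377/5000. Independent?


P(A)×P(B) = 377/5000
P(A∩B) = 377/5000
Equal ✓ → Independent

Yes, independent


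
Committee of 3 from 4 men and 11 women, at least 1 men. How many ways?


Count by #men:
  1M,2W: C(4,1)×C(11,2)=220
  2M,1W: C(4,2)×C(11,1)=66
  3M,0W: C(4,3)×C(11,0)=4
Total = 290

290


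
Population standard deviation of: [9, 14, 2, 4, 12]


Mean = 41/5
  (9-41/5)²=16/25
  (14-41/5)²=841/25
  (2-41/5)²=961/25
  (4-41/5)²=441/25
  (12-41/5)²=361/25
Σ(x-μ)² = 524/5
σ² = (524/5)/5 = 524/25

σ = √(524/25) ≈ 4.5782


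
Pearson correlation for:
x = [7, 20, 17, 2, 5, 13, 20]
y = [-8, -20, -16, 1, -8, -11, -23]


n=7, Σx=84, Σy=-85, Σxy=-1369, Σx²=1336, Σy²=1435
r = (7×(-1369) - 84×(-85))/√((7×1336 - 84²)(7×1435 - (-85)²))
= -2443/√(2296×2820) = -2443/√6474720 ≈ -2443/2544.5471 ≈ -0.9601

r ≈ -0.9601


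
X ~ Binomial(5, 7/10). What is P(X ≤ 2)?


P(X ≤ 2) = Σ P(X=i) for i=0..2
P(X=0) = 243/100000
P(X=1) = 567/20000
P(X=2) = 1323/10000
Sum = 4077/25000

P(X ≤ 2) = 4077/25000 ≈ 16.31%


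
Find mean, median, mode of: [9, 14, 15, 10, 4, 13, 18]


Sorted: [4, 9, 10, 13, 14, 15, 18]
Mean = 83/7
Median = 13
Freq: {9: 1, 14: 1, 15: 1, 10: 1, 4: 1, 13: 1, 18: 1}
Mode: No mode

Mean=83/7, Median=13, Mode=No mode


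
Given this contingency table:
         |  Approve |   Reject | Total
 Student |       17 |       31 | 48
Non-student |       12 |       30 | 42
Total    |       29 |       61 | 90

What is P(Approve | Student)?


P(Approve | Student) = 17/(17+31) = 17/48

P(Approve|Student) = 17/48 ≈ 35.42%


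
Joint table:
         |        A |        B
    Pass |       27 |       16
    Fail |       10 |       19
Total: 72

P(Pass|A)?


P(Pass|A) = 27/(27+10) = 27/37

P = 27/37 ≈ 72.97%


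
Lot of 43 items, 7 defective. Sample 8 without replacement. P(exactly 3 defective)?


Hypergeometric: C(7,3)×C(36,5)/C(43,8)
= 35×376992/145008513 = 1466080/16112057

P(X=3) = 1466080/16112057 ≈ 9.10%


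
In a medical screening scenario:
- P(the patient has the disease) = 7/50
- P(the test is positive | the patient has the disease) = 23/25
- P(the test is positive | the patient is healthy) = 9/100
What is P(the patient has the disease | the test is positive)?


Using Bayes' theorem:
P(A|B) = P(B|A)·P(A) / P(B)

P(the test is positive) = 23/25 × 7/50 + 9/100 × 43/50
= 161/1250 + 387/5000 = 1031/5000

P(the patient has the disease|the test is positive) = (161/1250) / (1031/5000) = 644/1031

P(the patient has the disease|the test is positive) = 644/1031 ≈ 62.46%


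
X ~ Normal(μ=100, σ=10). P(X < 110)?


z = (110-100)/10 = 1.0
P(Z < 1.0) = 0.8413

P(X < 110) ≈ 0.8413


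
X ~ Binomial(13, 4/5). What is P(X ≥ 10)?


P(X ≥ 10) = Σ P(X=i) for i=10..13
P(X=10) = 299892736/1220703125
P(X=11) = 327155712/1220703125
P(X=12) = 218103808/1220703125
P(X=13) = 67108864/1220703125
Sum = 182452224/244140625

P(X ≥ 10) = 182452224/244140625 ≈ 74.73%


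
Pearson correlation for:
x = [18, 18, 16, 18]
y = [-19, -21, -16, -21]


n=4, Σx=70, Σy=-77, Σxy=-1354, Σx²=1228, Σy²=1499
r = (4×(-1354) - 70×(-77))/√((4×1228 - 70²)(4×1499 - (-77)²))
= -26/√(12×67) = -26/√804 ≈ -26/28.3549 ≈ -0.9169

r ≈ -0.9169


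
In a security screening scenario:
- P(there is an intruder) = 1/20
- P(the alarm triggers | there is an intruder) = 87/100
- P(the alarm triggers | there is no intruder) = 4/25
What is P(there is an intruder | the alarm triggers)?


Using Bayes' theorem:
P(A|B) = P(B|A)·P(A) / P(B)

P(the alarm triggers) = 87/100 × 1/20 + 4/25 × 19/20
= 87/2000 + 19/125 = 391/2000

P(there is an intruder|the alarm triggers) = (87/2000) / (391/2000) = 87/391

P(there is an intruder|the alarm triggers) = 87/391 ≈ 22.25%


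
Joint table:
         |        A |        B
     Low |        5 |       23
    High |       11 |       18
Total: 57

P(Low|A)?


P(Low|A) = 5/(5+11) = 5/16

P = 5/16 ≈ 31.25%


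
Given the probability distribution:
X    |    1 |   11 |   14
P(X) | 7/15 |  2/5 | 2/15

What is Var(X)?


E[X] = 101/15
E[X²] = 75
Var(X) = E[X²] - (E[X])² = 75 - 10201/225 = 6674/225

Var(X) = 6674/225 ≈ 29.6622


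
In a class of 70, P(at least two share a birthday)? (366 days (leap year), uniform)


P(all different) = Π(366-i)/366 for i=0..69
= 0.000858
P(match) = 1 - 0.000858 = 0.999142

P ≈ 0.9991 ≈ 99.91%


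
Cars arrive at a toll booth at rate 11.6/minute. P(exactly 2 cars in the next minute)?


Poisson(λ=11.6): P(X=2) = e^(-λ)×λ^k/k!
= e^(-11.6) × 11.6^2 / 2!
≈ 9.166087736e-06 × 134.56 / 2 ≈ 0.000617

P(X=2) ≈ 0.000617 ≈ 0.06%


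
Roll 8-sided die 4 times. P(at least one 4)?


P(no 4)^4 = (7/8)^4 = 2401/4096
P(≥1) = 1 - 2401/4096 = 1695/4096

P = 1695/4096 ≈ 41.38%


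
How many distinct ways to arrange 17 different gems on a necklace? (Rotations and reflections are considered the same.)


Free circular arrangements: rotations and reflections both identified.
(n-1)!/2 = 16!/2 = 20922789888000/2 = 10461394944000

10461394944000


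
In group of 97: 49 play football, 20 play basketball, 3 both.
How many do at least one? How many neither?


|A∪B| = 49+20-3 = 66
Neither = 97-66 = 31

At least one: 66; Neither: 31


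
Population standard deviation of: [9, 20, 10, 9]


Mean = 48/4 = 12
  (9-12)²=9
  (20-12)²=64
  (10-12)²=4
  (9-12)²=9
Σ(x-μ)² = 86
σ² = 86/4 = 43/2

σ = √(43/2) ≈ 4.6368


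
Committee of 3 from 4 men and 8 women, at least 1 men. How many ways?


Count by #men:
  1M,2W: C(4,1)×C(8,2)=112
  2M,1W: C(4,2)×C(8,1)=48
  3M,0W: C(4,3)×C(8,0)=4
Total = 164

164


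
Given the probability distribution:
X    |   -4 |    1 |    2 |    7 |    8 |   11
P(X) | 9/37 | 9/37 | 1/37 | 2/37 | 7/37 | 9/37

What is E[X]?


E[X] = Σ x·P(X=x)
= (-4)×(9/37) + (1)×(9/37) + (2)×(1/37) + (7)×(2/37) + (8)×(7/37) + (11)×(9/37)
= 144/37

E[X] = 144/37


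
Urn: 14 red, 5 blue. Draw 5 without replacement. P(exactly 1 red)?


Hypergeometric: C(14,1)×C(5,4)/C(19,5)
= 14×5/11628 = 35/5814

P(X=1) = 35/5814 ≈ 0.60%


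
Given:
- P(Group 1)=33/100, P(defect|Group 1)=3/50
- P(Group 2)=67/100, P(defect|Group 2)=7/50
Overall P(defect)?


P(B) = Σ P(B|Aᵢ)×P(Aᵢ)
  3/50×33/100 = 99/5000
  7/50×67/100 = 469/5000
Sum = 71/625

P(defect) = 71/625 ≈ 11.36%


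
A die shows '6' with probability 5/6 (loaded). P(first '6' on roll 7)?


Geometric: P(X=7) = (1-p)^(k-1)×p = (1/6)^6×5/6 = 5/279936

P(X=7) = 5/279936 ≈ 0.00%


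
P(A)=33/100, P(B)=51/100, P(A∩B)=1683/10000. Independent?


P(A)×P(B) = 1683/10000
P(A∩B) = 1683/10000
Equal ✓ → Independent

Yes, independent


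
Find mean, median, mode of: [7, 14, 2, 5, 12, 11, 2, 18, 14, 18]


Sorted: [2, 2, 5, 7, 11, 12, 14, 14, 18, 18]
Mean = 103/10
Median = 23/2
Freq: {7: 1, 14: 2, 2: 2, 5: 1, 12: 1, 11: 1, 18: 2}
Mode: [2, 14, 18]

Mean=103/10, Median=23/2, Mode=[2, 14, 18]


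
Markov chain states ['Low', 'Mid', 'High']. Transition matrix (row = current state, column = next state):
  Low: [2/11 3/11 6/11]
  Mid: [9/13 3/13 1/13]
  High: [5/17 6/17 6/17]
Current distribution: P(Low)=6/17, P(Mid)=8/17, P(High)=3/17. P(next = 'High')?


P(next=High) = Σᵢ P(now=i)×P(i→High)
= 6/17×6/11 + 8/17×1/13 + 3/17×6/17
= 36/187 + 8/221 + 18/289 = 12026/41327

P = 12026/41327 ≈ 0.2910


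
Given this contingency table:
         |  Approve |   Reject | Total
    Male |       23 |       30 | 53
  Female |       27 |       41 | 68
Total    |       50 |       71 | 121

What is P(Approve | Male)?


P(Approve | Male) = 23/(23+30) = 23/53

P(Approve|Male) = 23/53 ≈ 43.40%


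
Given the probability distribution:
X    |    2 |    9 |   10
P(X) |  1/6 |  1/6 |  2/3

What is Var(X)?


E[X] = 17/2
E[X²] = 485/6
Var(X) = E[X²] - (E[X])² = 485/6 - 289/4 = 103/12

Var(X) = 103/12 ≈ 8.5833


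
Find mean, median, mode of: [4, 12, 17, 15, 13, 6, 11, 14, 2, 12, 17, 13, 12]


Sorted: [2, 4, 6, 11, 12, 12, 12, 13, 13, 14, 15, 17, 17]
Mean = 148/13
Median = 12
Freq: {4: 1, 12: 3, 17: 2, 15: 1, 13: 2, 6: 1, 11: 1, 14: 1, 2: 1}
Mode: [12]

Mean=148/13, Median=12, Mode=12


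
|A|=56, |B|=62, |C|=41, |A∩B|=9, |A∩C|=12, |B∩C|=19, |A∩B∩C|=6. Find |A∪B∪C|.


|A∪B∪C| = 56+62+41-9-12-19+6 = 125

|A∪B∪C| = 125


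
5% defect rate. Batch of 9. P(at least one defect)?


P(all good) = (19/20)^9 = 322687697779/512000000000
P(≥1 defect) = 189312302221/512000000000

P = 189312302221/512000000000 ≈ 36.98%


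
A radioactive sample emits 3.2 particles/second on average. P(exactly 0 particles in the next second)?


Poisson(λ=3.2): P(X=0) = e^(-λ)×λ^k/k!
= e^(-3.2) × 3.2^0 / 0!
≈ 0.04076220398 × 1 / 1 ≈ 0.040762

P(X=0) ≈ 0.040762 ≈ 4.08%


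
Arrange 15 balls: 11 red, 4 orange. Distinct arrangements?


15!/(11!×4!) = 1365

1365


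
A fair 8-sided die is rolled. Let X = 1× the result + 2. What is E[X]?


E[die] = (1+8)/2 = 9/2
E[X] = 1×9/2 + 2 = 13/2

E[X] = 13/2


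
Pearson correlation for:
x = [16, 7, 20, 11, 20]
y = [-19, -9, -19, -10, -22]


n=5, Σx=74, Σy=-79, Σxy=-1297, Σx²=1226, Σy²=1387
r = (5×(-1297) - 74×(-79))/√((5×1226 - 74²)(5×1387 - (-79)²))
= -639/√(654×694) = -639/√453876 ≈ -639/673.7032 ≈ -0.9485

r ≈ -0.9485


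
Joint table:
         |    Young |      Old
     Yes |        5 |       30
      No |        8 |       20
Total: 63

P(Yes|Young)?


P(Yes|Young) = 5/(5+8) = 5/13

P = 5/13 ≈ 38.46%


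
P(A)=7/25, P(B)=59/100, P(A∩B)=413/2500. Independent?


P(A)×P(B) = 413/2500
P(A∩B) = 413/2500
Equal ✓ → Independent

Yes, independent


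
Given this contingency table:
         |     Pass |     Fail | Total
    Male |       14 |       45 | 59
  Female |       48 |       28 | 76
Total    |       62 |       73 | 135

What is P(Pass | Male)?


P(Pass | Male) = 14/(14+45) = 14/59

P(Pass|Male) = 14/59 ≈ 23.73%


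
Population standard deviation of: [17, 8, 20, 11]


Mean = 56/4 = 14
  (17-14)²=9
  (8-14)²=36
  (20-14)²=36
  (11-14)²=9
Σ(x-μ)² = 90
σ² = 90/4 = 45/2

σ = √(45/2) ≈ 4.7434


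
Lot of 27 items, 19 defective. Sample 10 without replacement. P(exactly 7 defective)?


Hypergeometric: C(19,7)×C(8,3)/C(27,10)
= 50388×56/8436285 = 3808/11385

P(X=7) = 3808/11385 ≈ 33.45%


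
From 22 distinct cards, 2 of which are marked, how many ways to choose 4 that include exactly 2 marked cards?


Choose 2 of the 2 marked cards and 2 of the other 20 cards:
C(2,2)×C(20,2) = 1×190 = 190

190


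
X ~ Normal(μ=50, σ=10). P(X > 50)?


z = (50-50)/10 = 0.0
P(X > 50) = 1 - P(Z ≤ 0.0) = 1 - 0.5000 = 0.5000

P(X > 50) ≈ 0.5000


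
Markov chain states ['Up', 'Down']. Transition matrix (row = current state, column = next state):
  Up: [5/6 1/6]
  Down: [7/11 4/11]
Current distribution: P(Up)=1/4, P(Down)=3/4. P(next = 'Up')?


P(next=Up) = Σᵢ P(now=i)×P(i→Up)
= 1/4×5/6 + 3/4×7/11
= 5/24 + 21/44 = 181/264

P = 181/264 ≈ 0.6856


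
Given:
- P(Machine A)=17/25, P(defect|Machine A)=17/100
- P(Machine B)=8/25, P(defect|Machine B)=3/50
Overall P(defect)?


P(B) = Σ P(B|Aᵢ)×P(Aᵢ)
  17/100×17/25 = 289/2500
  3/50×8/25 = 12/625
Sum = 337/2500

P(defect) = 337/2500 ≈ 13.48%


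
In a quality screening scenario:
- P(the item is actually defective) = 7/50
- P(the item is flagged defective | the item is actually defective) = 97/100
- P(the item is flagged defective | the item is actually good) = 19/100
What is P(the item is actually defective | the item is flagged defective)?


Using Bayes' theorem:
P(A|B) = P(B|A)·P(A) / P(B)

P(the item is flagged defective) = 97/100 × 7/50 + 19/100 × 43/50
= 679/5000 + 817/5000 = 187/625

P(the item is actually defective|the item is flagged defective) = (679/5000) / (187/625) = 679/1496

P(the item is actually defective|the item is flagged defective) = 679/1496 ≈ 45.39%


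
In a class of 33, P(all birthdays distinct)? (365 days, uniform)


P(all different) = Π(365-i)/365 for i=0..32
= (365/365)×(364/365)×...×(333/365)
= 0.225028

P ≈ 0.2250 ≈ 22.50%


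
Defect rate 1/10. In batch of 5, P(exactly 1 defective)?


Binomial: P(X=1) = C(5,1)×p^1×(1-p)^4
= 5 × 1/10 × 6561/10000 = 6561/20000

P(X=1) = 6561/20000 ≈ 32.80%


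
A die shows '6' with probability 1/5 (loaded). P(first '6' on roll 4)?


Geometric: P(X=4) = (1-p)^(k-1)×p = (4/5)^3×1/5 = 64/625

P(X=4) = 64/625 ≈ 10.24%


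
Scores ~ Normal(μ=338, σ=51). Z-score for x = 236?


z = (x - μ)/σ = (236 - 338)/51 = -2.0

z = -2.0


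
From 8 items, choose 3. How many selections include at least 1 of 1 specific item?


Complement: C(8,3) - C(7,3) = 56 - 35 = 21

21


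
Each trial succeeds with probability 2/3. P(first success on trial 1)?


Geometric: P(X=1) = (1-p)^(k-1)×p = (1/3)^0×2/3 = 2/3

P(X=1) = 2/3 ≈ 66.67%


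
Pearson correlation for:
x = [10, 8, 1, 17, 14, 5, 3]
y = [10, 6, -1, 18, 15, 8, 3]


n=7, Σx=58, Σy=59, Σxy=712, Σx²=684, Σy²=759
r = (7×712 - 58×59)/√((7×684 - 58²)(7×759 - 59²))
= 1562/√(1424×1832) = 1562/√2608768 ≈ 1562/1615.1681 ≈ 0.9671

r ≈ 0.9671


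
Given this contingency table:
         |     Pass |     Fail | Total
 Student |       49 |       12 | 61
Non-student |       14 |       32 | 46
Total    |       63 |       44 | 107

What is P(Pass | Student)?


P(Pass | Student) = 49/(49+12) = 49/61

P(Pass|Student) = 49/61 ≈ 80.33%
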